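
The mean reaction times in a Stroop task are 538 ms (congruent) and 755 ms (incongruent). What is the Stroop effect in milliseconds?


Stroop effect = RT(incongruent) - RT(congruent)
= 755 - 538
= 217 ms


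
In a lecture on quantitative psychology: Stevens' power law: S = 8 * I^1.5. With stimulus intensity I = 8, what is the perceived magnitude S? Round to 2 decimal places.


S = 8 * 8^1.5
8^1.5 = 22.6274
S = 8 * 22.6274
= 181.02


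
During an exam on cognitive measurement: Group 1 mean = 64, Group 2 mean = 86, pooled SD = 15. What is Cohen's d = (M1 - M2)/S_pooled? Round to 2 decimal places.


Cohen's d = (M1 - M2) / S_pooled
= (64 - 86) / 15
= -22 / 15
= -1.47


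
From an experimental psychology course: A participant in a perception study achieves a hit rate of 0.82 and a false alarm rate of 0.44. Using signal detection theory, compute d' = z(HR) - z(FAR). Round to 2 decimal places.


d' = z(HR) - z(FAR)
z(0.82) = 0.9154
z(0.44) = -0.151
d' = 0.9154 - -0.151
= 1.07


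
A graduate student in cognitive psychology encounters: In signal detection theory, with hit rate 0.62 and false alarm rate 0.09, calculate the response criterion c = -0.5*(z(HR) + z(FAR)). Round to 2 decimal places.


c = -0.5 * (z(HR) + z(FAR))
z(0.62) = 0.3055
z(0.09) = -1.3408
c = -0.5 * (0.3055 + -1.3408)
= -0.5 * -1.0353
= 0.52


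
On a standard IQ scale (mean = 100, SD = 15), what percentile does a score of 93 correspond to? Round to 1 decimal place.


z = (IQ - mean) / SD
z = (93 - 100) / 15 = -0.4667
Percentile = Phi(-0.4667) * 100
Phi(-0.4667) = 0.320357
= 32.0


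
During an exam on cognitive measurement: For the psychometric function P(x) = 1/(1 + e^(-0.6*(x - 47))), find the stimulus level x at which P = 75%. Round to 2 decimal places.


At P = 0.75: 0.75 = 1/(1 + e^(-k*(x-x0)))
Solving: e^(-k*(x-x0)) = 1/3
x = x0 + ln(3)/k
ln(3) = 1.0986
x = 47 + 1.0986/0.6
= 47 + 1.831
= 48.83


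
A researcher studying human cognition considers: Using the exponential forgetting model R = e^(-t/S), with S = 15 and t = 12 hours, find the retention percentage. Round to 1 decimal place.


R = e^(-t/S)
-t/S = -12/15 = -0.8
R = e^(-0.8) = 0.449329
Percentage = 0.449329 * 100
= 44.9


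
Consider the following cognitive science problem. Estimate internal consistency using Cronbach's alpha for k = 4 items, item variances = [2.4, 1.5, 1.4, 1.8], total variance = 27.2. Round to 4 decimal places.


alpha = (k/(k-1)) * (1 - sum(s_i^2)/s_total^2)
sum(item variances) = 7.1
k/(k-1) = 4/3 = 1.333333
1 - 7.1/27.2 = 1 - 0.261029 = 0.738971
alpha = 1.333333 * 0.738971
= 0.9853


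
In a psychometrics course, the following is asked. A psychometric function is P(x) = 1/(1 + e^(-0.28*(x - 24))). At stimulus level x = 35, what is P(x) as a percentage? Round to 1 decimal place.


P(x) = 1/(1 + e^(-0.28*(35 - 24)))
Exponent = -0.28 * 11 = -3.08
e^(-3.08) = 0.045959
P = 1/(1 + 0.045959) = 0.95606
Percentage = 95.6


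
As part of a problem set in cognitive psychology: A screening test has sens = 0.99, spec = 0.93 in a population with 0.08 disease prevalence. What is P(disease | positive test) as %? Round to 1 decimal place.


PPV = (sens * prev) / (sens * prev + (1-spec) * (1-prev))
Numerator = 0.99 * 0.08 = 0.0792
P(positive and no disease) = (1 - spec) * (1 - prev) = (1 - 0.93) * (1 - 0.08) = 0.0644
Denominator = 0.0792 + 0.0644 = 0.1436
PPV = 0.0792 / 0.1436 = 0.551532
As percentage = 55.2


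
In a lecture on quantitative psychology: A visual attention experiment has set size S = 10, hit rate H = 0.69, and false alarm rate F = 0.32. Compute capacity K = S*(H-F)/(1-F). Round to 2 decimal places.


K = S * (H - F) / (1 - F)
H - F = 0.37
1 - F = 0.68
K = 10 * 0.37 / 0.68
= 5.44


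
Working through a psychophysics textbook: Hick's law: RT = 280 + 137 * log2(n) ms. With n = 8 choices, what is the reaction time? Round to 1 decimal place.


RT = 280 + 137 * log2(8)
log2(8) = 3.0
RT = 280 + 137 * 3.0
= 280 + 411.0
= 691.0 ms


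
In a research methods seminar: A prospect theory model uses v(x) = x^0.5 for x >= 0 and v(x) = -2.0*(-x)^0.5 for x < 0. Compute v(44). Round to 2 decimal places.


Since x = 44 >= 0, use v(x) = x^0.5
44^0.5 = 6.6332
v(44) = 6.63


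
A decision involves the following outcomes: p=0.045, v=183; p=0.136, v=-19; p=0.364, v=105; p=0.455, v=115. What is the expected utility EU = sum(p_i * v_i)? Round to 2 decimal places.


EU = sum(p_i * v_i)
0.045 * 183 = 8.235
0.136 * -19 = -2.584
0.364 * 105 = 38.22
0.455 * 115 = 52.325
EU = 8.235 + -2.584 + 38.22 + 52.325
= 96.20


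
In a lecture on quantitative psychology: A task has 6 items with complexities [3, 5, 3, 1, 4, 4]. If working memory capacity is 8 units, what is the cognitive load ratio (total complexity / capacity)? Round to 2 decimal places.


Total complexity = 3 + 5 + 3 + 1 + 4 + 4 = 20
Load = total / capacity = 20 / 8
= 2.50


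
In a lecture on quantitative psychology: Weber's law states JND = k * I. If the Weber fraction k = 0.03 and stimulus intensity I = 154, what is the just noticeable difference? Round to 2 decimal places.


JND = k * I
JND = 0.03 * 154
= 4.62


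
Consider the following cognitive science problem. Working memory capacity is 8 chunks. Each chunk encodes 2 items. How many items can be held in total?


Total items = chunks * items_per_chunk
= 8 * 2
= 16


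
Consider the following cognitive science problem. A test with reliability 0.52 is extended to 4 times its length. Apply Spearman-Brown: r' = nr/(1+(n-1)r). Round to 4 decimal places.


r_new = n*r / (1 + (n-1)*r)
Numerator = 4 * 0.52 = 2.08
Denominator = 1 + 3 * 0.52 = 2.56
r_new = 2.08 / 2.56
= 0.8125


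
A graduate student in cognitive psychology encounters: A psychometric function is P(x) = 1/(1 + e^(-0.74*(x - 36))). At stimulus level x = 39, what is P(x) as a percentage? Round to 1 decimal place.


P(x) = 1/(1 + e^(-0.74*(39 - 36)))
Exponent = -0.74 * 3 = -2.22
e^(-2.22) = 0.108609
P = 1/(1 + 0.108609) = 0.902031
Percentage = 90.2


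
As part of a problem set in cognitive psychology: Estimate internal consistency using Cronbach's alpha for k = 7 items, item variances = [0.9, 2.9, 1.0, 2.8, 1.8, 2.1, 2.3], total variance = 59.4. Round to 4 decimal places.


alpha = (k/(k-1)) * (1 - sum(s_i^2)/s_total^2)
sum(item variances) = 13.8
k/(k-1) = 7/6 = 1.166667
1 - 13.8/59.4 = 1 - 0.232323 = 0.767677
alpha = 1.166667 * 0.767677
= 0.8956


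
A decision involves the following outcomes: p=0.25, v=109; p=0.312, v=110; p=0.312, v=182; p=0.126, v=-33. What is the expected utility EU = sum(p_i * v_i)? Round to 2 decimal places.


EU = sum(p_i * v_i)
0.25 * 109 = 27.25
0.312 * 110 = 34.32
0.312 * 182 = 56.784
0.126 * -33 = -4.158
EU = 27.25 + 34.32 + 56.784 + -4.158
= 114.20


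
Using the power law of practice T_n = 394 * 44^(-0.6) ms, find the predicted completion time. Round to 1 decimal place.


T_n = 394 * 44^(-0.6)
44^(-0.6) = 0.103259
T_n = 394 * 0.103259
= 40.7 ms


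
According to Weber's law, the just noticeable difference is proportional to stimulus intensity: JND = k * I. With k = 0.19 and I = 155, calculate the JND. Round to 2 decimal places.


JND = k * I
JND = 0.19 * 155
= 29.45


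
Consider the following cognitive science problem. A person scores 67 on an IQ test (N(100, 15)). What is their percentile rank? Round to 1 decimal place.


z = (IQ - mean) / SD
z = (67 - 100) / 15 = -2.2
Percentile = Phi(-2.2) * 100
Phi(-2.2) = 0.013903
= 1.4


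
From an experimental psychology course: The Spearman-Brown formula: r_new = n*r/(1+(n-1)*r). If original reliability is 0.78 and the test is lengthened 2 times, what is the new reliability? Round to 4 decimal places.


r_new = n*r / (1 + (n-1)*r)
Numerator = 2 * 0.78 = 1.56
Denominator = 1 + 1 * 0.78 = 1.78
r_new = 1.56 / 1.78
= 0.8764


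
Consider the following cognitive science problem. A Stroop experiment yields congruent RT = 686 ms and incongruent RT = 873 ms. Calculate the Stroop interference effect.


Stroop effect = RT(incongruent) - RT(congruent)
= 873 - 686
= 187 ms


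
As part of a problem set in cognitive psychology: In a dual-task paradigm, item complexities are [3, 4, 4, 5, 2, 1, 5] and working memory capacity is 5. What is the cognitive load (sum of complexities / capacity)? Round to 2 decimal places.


Total complexity = 3 + 4 + 4 + 5 + 2 + 1 + 5 = 24
Load = total / capacity = 24 / 5
= 4.80


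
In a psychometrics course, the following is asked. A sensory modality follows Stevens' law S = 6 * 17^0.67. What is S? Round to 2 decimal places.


S = 6 * 17^0.67
17^0.67 = 6.6742
S = 6 * 6.6742
= 40.05


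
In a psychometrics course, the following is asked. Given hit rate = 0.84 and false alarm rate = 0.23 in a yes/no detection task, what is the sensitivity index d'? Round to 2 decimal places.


d' = z(HR) - z(FAR)
z(0.84) = 0.9945
z(0.23) = -0.7388
d' = 0.9945 - -0.7388
= 1.73


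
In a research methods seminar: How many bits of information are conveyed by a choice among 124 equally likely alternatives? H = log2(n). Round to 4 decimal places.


H = log2(n)
H = log2(124)
= 6.9542


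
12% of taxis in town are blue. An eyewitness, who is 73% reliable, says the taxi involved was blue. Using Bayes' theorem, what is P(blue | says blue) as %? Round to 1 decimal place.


P(blue | says blue) = P(says blue | blue)*P(blue) / [P(says blue | blue)*P(blue) + P(says blue | not blue)*P(not blue)]
Numerator = 0.73 * 0.12 = 0.0876
False identification = 0.27 * 0.88 = 0.2376
P = 0.0876 / (0.0876 + 0.2376)
= 0.0876 / 0.3252
As percentage = 26.9


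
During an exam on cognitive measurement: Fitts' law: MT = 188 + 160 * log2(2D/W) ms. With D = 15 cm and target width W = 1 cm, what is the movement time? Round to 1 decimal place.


MT = 188 + 160 * log2(2*15/1)
2D/W = 30.0
log2(30.0) = 4.9069
MT = 188 + 160 * 4.9069
= 973.1 ms


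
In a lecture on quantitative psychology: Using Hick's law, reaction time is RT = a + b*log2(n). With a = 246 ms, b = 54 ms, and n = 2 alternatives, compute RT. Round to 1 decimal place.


RT = 246 + 54 * log2(2)
log2(2) = 1.0
RT = 246 + 54 * 1.0
= 246 + 54.0
= 300.0 ms


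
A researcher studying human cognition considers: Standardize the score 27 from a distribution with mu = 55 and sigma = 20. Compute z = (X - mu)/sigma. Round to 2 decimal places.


z = (X - mu) / sigma
= (27 - 55) / 20
= -28 / 20
= -1.40


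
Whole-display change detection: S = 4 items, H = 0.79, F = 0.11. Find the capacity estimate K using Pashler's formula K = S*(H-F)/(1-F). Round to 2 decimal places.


K = S * (H - F) / (1 - F)
H - F = 0.68
1 - F = 0.89
K = 4 * 0.68 / 0.89
= 3.06


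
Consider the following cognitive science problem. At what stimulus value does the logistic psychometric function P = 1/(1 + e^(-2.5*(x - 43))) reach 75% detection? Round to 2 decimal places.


At P = 0.75: 0.75 = 1/(1 + e^(-k*(x-x0)))
Solving: e^(-k*(x-x0)) = 1/3
x = x0 + ln(3)/k
ln(3) = 1.0986
x = 43 + 1.0986/2.5
= 43 + 0.4394
= 43.44


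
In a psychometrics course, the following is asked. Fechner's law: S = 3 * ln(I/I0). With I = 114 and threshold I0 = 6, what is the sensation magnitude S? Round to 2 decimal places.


S = 3 * ln(114/6)
I/I0 = 19.0
ln(19.0) = 2.9444
S = 3 * 2.9444
= 8.83


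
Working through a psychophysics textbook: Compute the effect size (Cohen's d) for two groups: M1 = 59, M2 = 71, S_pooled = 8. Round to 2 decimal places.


Cohen's d = (M1 - M2) / S_pooled
= (59 - 71) / 8
= -12 / 8
= -1.50


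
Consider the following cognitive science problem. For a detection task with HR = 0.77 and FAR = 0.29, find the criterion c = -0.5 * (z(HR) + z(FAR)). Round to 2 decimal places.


c = -0.5 * (z(HR) + z(FAR))
z(0.77) = 0.7388
z(0.29) = -0.5534
c = -0.5 * (0.7388 + -0.5534)
= -0.5 * 0.1854
= -0.09


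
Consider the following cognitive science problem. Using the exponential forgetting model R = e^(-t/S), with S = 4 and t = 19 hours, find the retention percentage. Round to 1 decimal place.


R = e^(-t/S)
-t/S = -19/4 = -4.75
R = e^(-4.75) = 0.008652
Percentage = 0.008652 * 100
= 0.9


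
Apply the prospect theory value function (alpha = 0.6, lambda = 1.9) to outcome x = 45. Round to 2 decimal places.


Since x = 45 >= 0, use v(x) = x^0.6
45^0.6 = 9.8158
v(45) = 9.82


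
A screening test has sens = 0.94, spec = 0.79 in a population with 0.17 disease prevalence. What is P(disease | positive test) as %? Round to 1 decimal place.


PPV = (sens * prev) / (sens * prev + (1-spec) * (1-prev))
Numerator = 0.94 * 0.17 = 0.1598
P(positive and no disease) = (1 - spec) * (1 - prev) = (1 - 0.79) * (1 - 0.17) = 0.1743
Denominator = 0.1598 + 0.1743 = 0.3341
PPV = 0.1598 / 0.3341 = 0.4783
As percentage = 47.8


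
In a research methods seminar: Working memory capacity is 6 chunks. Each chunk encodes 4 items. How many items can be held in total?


Total items = chunks * items_per_chunk
= 6 * 4
= 24


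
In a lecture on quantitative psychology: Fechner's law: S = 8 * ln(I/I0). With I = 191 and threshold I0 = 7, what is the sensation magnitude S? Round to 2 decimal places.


S = 8 * ln(191/7)
I/I0 = 27.285714
ln(27.285714) = 3.3064
S = 8 * 3.3064
= 26.45


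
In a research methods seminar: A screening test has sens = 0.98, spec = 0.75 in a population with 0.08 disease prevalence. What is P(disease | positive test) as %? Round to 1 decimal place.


PPV = (sens * prev) / (sens * prev + (1-spec) * (1-prev))
Numerator = 0.98 * 0.08 = 0.0784
P(positive and no disease) = (1 - spec) * (1 - prev) = (1 - 0.75) * (1 - 0.08) = 0.23
Denominator = 0.0784 + 0.23 = 0.3084
PPV = 0.0784 / 0.3084 = 0.254215
As percentage = 25.4


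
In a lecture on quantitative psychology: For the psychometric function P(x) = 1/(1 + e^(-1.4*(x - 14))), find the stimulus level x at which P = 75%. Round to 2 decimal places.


At P = 0.75: 0.75 = 1/(1 + e^(-k*(x-x0)))
Solving: e^(-k*(x-x0)) = 1/3
x = x0 + ln(3)/k
ln(3) = 1.0986
x = 14 + 1.0986/1.4
= 14 + 0.7847
= 14.78


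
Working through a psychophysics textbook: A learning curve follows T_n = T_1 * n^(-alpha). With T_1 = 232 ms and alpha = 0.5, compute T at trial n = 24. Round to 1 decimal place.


T_n = 232 * 24^(-0.5)
24^(-0.5) = 0.204124
T_n = 232 * 0.204124
= 47.4 ms


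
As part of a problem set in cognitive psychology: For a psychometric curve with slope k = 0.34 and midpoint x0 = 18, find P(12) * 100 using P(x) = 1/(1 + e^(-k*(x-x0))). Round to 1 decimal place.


P(x) = 1/(1 + e^(-0.34*(12 - 18)))
Exponent = -0.34 * -6 = 2.04
e^(2.04) = 7.690609
P = 1/(1 + 7.690609) = 0.115067
Percentage = 11.5


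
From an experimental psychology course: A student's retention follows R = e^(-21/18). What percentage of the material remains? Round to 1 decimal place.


R = e^(-t/S)
-t/S = -21/18 = -1.166667
R = e^(-1.166667) = 0.311403
Percentage = 0.311403 * 100
= 31.1


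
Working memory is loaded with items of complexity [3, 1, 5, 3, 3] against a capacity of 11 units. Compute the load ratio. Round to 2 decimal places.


Total complexity = 3 + 1 + 5 + 3 + 3 = 15
Load = total / capacity = 15 / 11
= 1.36


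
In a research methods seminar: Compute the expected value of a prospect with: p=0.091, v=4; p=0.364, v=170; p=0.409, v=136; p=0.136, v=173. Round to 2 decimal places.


EU = sum(p_i * v_i)
0.091 * 4 = 0.364
0.364 * 170 = 61.88
0.409 * 136 = 55.624
0.136 * 173 = 23.528
EU = 0.364 + 61.88 + 55.624 + 23.528
= 141.40


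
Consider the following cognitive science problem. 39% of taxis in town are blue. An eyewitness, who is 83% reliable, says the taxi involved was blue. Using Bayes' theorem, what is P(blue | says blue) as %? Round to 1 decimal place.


P(blue | says blue) = P(says blue | blue)*P(blue) / [P(says blue | blue)*P(blue) + P(says blue | not blue)*P(not blue)]
Numerator = 0.83 * 0.39 = 0.3237
False identification = 0.17 * 0.61 = 0.1037
P = 0.3237 / (0.3237 + 0.1037)
= 0.3237 / 0.4274
As percentage = 75.7


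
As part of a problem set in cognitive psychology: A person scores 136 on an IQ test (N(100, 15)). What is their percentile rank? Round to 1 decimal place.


z = (IQ - mean) / SD
z = (136 - 100) / 15 = 2.4
Percentile = Phi(2.4) * 100
Phi(2.4) = 0.991802
= 99.2


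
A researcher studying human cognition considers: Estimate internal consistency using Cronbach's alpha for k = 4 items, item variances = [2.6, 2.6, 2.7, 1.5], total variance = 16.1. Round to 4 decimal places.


alpha = (k/(k-1)) * (1 - sum(s_i^2)/s_total^2)
sum(item variances) = 9.4
k/(k-1) = 4/3 = 1.333333
1 - 9.4/16.1 = 1 - 0.583851 = 0.416149
alpha = 1.333333 * 0.416149
= 0.5549


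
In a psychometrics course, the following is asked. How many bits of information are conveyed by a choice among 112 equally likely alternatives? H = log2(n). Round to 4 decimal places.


H = log2(n)
H = log2(112)
= 6.8074


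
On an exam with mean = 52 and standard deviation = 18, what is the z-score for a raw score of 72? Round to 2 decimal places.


z = (X - mu) / sigma
= (72 - 52) / 18
= 20 / 18
= 1.11


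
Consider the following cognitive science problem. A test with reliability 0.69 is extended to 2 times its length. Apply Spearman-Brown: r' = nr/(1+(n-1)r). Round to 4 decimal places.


r_new = n*r / (1 + (n-1)*r)
Numerator = 2 * 0.69 = 1.38
Denominator = 1 + 1 * 0.69 = 1.69
r_new = 1.38 / 1.69
= 0.8166


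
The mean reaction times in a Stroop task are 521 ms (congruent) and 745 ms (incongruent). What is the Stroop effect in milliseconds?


Stroop effect = RT(incongruent) - RT(congruent)
= 745 - 521
= 224 ms


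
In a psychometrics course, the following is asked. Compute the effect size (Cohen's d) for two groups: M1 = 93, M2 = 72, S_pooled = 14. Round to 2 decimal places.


Cohen's d = (M1 - M2) / S_pooled
= (93 - 72) / 14
= 21 / 14
= 1.50


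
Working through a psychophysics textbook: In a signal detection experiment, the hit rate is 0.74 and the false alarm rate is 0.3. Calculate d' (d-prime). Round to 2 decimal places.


d' = z(HR) - z(FAR)
z(0.74) = 0.6433
z(0.3) = -0.5244
d' = 0.6433 - -0.5244
= 1.17


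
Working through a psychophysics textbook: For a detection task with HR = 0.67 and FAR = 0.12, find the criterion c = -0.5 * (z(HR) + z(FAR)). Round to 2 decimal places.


c = -0.5 * (z(HR) + z(FAR))
z(0.67) = 0.4399
z(0.12) = -1.175
c = -0.5 * (0.4399 + -1.175)
= -0.5 * -0.7351
= 0.37


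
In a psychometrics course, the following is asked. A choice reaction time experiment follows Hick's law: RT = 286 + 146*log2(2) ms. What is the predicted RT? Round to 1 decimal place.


RT = 286 + 146 * log2(2)
log2(2) = 1.0
RT = 286 + 146 * 1.0
= 286 + 146.0
= 432.0 ms


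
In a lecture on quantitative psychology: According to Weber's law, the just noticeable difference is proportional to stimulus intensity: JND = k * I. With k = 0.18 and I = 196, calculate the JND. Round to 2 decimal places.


JND = k * I
JND = 0.18 * 196
= 35.28


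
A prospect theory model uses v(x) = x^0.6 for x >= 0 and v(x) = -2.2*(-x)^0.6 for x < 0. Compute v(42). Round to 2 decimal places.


Since x = 42 >= 0, use v(x) = x^0.6
42^0.6 = 9.4178
v(42) = 9.42


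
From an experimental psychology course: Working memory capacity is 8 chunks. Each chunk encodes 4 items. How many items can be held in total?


Total items = chunks * items_per_chunk
= 8 * 4
= 32


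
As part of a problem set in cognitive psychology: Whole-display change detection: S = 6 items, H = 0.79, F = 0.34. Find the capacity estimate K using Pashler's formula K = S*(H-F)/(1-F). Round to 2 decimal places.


K = S * (H - F) / (1 - F)
H - F = 0.45
1 - F = 0.66
K = 6 * 0.45 / 0.66
= 4.09


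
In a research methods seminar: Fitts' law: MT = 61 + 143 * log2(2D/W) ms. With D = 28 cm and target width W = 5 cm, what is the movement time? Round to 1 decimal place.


MT = 61 + 143 * log2(2*28/5)
2D/W = 11.2
log2(11.2) = 3.4854
MT = 61 + 143 * 3.4854
= 559.4 ms


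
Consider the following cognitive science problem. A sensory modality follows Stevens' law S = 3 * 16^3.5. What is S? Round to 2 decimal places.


S = 3 * 16^3.5
16^3.5 = 16384.0
S = 3 * 16384.0
= 49152.00


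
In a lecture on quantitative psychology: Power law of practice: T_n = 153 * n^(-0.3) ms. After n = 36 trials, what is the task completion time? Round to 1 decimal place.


T_n = 153 * 36^(-0.3)
36^(-0.3) = 0.341279
T_n = 153 * 0.341279
= 52.2 ms


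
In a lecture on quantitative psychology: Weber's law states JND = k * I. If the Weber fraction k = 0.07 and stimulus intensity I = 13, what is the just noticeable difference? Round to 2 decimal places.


JND = k * I
JND = 0.07 * 13
= 0.91


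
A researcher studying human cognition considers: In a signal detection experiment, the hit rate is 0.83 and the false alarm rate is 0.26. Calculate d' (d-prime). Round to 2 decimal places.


d' = z(HR) - z(FAR)
z(0.83) = 0.9542
z(0.26) = -0.6433
d' = 0.9542 - -0.6433
= 1.60


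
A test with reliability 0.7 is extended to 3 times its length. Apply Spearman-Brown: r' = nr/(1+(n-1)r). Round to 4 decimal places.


r_new = n*r / (1 + (n-1)*r)
Numerator = 3 * 0.7 = 2.1
Denominator = 1 + 2 * 0.7 = 2.4
r_new = 2.1 / 2.4
= 0.8750


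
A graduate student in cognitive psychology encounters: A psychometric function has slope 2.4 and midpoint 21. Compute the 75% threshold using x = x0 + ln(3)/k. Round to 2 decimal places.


At P = 0.75: 0.75 = 1/(1 + e^(-k*(x-x0)))
Solving: e^(-k*(x-x0)) = 1/3
x = x0 + ln(3)/k
ln(3) = 1.0986
x = 21 + 1.0986/2.4
= 21 + 0.4578
= 21.46


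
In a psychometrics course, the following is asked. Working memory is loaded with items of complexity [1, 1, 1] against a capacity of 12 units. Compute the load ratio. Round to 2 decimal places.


Total complexity = 1 + 1 + 1 = 3
Load = total / capacity = 3 / 12
= 0.25


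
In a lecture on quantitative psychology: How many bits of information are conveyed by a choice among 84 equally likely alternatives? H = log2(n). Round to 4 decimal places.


H = log2(n)
H = log2(84)
= 6.3923


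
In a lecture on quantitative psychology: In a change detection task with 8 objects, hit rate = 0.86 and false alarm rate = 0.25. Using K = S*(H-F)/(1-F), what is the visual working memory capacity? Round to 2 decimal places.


K = S * (H - F) / (1 - F)
H - F = 0.61
1 - F = 0.75
K = 8 * 0.61 / 0.75
= 6.51


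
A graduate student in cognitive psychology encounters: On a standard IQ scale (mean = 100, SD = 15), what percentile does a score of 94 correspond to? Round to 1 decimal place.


z = (IQ - mean) / SD
z = (94 - 100) / 15 = -0.4
Percentile = Phi(-0.4) * 100
Phi(-0.4) = 0.344578
= 34.5


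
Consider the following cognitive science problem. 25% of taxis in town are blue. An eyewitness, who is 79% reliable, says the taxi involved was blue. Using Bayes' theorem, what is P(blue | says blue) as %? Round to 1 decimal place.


P(blue | says blue) = P(says blue | blue)*P(blue) / [P(says blue | blue)*P(blue) + P(says blue | not blue)*P(not blue)]
Numerator = 0.79 * 0.25 = 0.1975
False identification = 0.21 * 0.75 = 0.1575
P = 0.1975 / (0.1975 + 0.1575)
= 0.1975 / 0.355
As percentage = 55.6


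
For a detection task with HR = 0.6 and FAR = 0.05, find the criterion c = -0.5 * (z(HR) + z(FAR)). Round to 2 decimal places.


c = -0.5 * (z(HR) + z(FAR))
z(0.6) = 0.2533
z(0.05) = -1.6449
c = -0.5 * (0.2533 + -1.6449)
= -0.5 * -1.3916
= 0.70


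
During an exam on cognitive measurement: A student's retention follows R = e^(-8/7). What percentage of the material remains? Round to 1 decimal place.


R = e^(-t/S)
-t/S = -8/7 = -1.142857
R = e^(-1.142857) = 0.318907
Percentage = 0.318907 * 100
= 31.9


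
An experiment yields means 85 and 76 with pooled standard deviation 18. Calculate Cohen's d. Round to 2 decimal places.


Cohen's d = (M1 - M2) / S_pooled
= (85 - 76) / 18
= 9 / 18
= 0.50


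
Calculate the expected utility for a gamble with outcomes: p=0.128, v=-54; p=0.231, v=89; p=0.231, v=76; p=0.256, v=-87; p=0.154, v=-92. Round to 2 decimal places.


EU = sum(p_i * v_i)
0.128 * -54 = -6.912
0.231 * 89 = 20.559
0.231 * 76 = 17.556
0.256 * -87 = -22.272
0.154 * -92 = -14.168
EU = -6.912 + 20.559 + 17.556 + -22.272 + -14.168
= -5.24


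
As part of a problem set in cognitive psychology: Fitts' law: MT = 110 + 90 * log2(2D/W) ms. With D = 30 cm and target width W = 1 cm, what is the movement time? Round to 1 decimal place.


MT = 110 + 90 * log2(2*30/1)
2D/W = 60.0
log2(60.0) = 5.9069
MT = 110 + 90 * 5.9069
= 641.6 ms


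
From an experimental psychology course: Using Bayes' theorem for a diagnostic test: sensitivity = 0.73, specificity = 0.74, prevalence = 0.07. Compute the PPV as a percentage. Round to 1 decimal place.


PPV = (sens * prev) / (sens * prev + (1-spec) * (1-prev))
Numerator = 0.73 * 0.07 = 0.0511
P(positive and no disease) = (1 - spec) * (1 - prev) = (1 - 0.74) * (1 - 0.07) = 0.2418
Denominator = 0.0511 + 0.2418 = 0.2929
PPV = 0.0511 / 0.2929 = 0.174462
As percentage = 17.4


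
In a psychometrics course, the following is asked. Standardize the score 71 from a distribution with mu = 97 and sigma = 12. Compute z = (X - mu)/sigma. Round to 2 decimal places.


z = (X - mu) / sigma
= (71 - 97) / 12
= -26 / 12
= -2.17


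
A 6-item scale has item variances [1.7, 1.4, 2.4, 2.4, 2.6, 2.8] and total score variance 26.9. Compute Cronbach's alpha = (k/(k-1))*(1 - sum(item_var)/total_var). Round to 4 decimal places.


alpha = (k/(k-1)) * (1 - sum(s_i^2)/s_total^2)
sum(item variances) = 13.3
k/(k-1) = 6/5 = 1.2
1 - 13.3/26.9 = 1 - 0.494424 = 0.505576
alpha = 1.2 * 0.505576
= 0.6067


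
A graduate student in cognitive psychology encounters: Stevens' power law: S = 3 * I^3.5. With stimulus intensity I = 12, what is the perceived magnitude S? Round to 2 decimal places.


S = 3 * 12^3.5
12^3.5 = 5985.9676
S = 3 * 5985.9676
= 17957.90


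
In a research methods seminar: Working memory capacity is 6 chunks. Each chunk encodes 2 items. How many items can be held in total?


Total items = chunks * items_per_chunk
= 6 * 2
= 12


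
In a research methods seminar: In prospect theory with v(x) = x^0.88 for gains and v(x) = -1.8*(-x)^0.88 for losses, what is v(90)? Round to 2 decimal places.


Since x = 90 >= 0, use v(x) = x^0.88
90^0.88 = 52.4485
v(90) = 52.45


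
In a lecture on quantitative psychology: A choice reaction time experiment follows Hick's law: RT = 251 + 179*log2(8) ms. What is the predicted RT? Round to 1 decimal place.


RT = 251 + 179 * log2(8)
log2(8) = 3.0
RT = 251 + 179 * 3.0
= 251 + 537.0
= 788.0 ms


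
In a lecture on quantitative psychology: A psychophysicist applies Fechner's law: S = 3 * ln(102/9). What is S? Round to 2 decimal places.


S = 3 * ln(102/9)
I/I0 = 11.333333
ln(11.333333) = 2.4277
S = 3 * 2.4277
= 7.28


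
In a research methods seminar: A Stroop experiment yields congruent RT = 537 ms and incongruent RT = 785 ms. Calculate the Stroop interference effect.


Stroop effect = RT(incongruent) - RT(congruent)
= 785 - 537
= 248 ms


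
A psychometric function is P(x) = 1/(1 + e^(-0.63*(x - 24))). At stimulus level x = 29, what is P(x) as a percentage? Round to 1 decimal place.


P(x) = 1/(1 + e^(-0.63*(29 - 24)))
Exponent = -0.63 * 5 = -3.15
e^(-3.15) = 0.042852
P = 1/(1 + 0.042852) = 0.958909
Percentage = 95.9


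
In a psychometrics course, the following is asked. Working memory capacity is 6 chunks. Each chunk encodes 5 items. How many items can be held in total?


Total items = chunks * items_per_chunk
= 6 * 5
= 30


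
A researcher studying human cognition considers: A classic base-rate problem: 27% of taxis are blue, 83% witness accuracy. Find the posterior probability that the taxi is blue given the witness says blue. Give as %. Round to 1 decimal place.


P(blue | says blue) = P(says blue | blue)*P(blue) / [P(says blue | blue)*P(blue) + P(says blue | not blue)*P(not blue)]
Numerator = 0.83 * 0.27 = 0.2241
False identification = 0.17 * 0.73 = 0.1241
P = 0.2241 / (0.2241 + 0.1241)
= 0.2241 / 0.3482
As percentage = 64.4


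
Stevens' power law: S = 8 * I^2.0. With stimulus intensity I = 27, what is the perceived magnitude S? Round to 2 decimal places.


S = 8 * 27^2.0
27^2.0 = 729.0
S = 8 * 729.0
= 5832.00


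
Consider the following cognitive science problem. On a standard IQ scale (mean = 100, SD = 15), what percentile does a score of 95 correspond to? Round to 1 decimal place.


z = (IQ - mean) / SD
z = (95 - 100) / 15 = -0.3333
Percentile = Phi(-0.3333) * 100
Phi(-0.3333) = 0.369454
= 36.9


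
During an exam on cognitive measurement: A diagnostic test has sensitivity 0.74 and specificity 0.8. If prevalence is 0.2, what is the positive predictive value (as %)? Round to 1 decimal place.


PPV = (sens * prev) / (sens * prev + (1-spec) * (1-prev))
Numerator = 0.74 * 0.2 = 0.148
P(positive and no disease) = (1 - spec) * (1 - prev) = (1 - 0.8) * (1 - 0.2) = 0.16
Denominator = 0.148 + 0.16 = 0.308
PPV = 0.148 / 0.308 = 0.480519
As percentage = 48.1


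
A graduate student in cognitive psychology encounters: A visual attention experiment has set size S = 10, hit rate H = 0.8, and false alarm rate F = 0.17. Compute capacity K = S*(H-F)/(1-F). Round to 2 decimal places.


K = S * (H - F) / (1 - F)
H - F = 0.63
1 - F = 0.83
K = 10 * 0.63 / 0.83
= 7.59


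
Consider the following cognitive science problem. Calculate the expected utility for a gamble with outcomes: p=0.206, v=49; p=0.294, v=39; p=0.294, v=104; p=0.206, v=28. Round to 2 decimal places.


EU = sum(p_i * v_i)
0.206 * 49 = 10.094
0.294 * 39 = 11.466
0.294 * 104 = 30.576
0.206 * 28 = 5.768
EU = 10.094 + 11.466 + 30.576 + 5.768
= 57.90


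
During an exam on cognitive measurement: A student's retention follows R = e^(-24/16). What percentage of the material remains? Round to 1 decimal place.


R = e^(-t/S)
-t/S = -24/16 = -1.5
R = e^(-1.5) = 0.22313
Percentage = 0.22313 * 100
= 22.3


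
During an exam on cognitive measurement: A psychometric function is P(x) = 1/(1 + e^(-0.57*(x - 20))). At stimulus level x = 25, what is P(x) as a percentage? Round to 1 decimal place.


P(x) = 1/(1 + e^(-0.57*(25 - 20)))
Exponent = -0.57 * 5 = -2.85
e^(-2.85) = 0.057844
P = 1/(1 + 0.057844) = 0.945319
Percentage = 94.5


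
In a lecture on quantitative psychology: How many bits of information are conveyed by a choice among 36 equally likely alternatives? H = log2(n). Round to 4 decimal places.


H = log2(n)
H = log2(36)
= 5.1699


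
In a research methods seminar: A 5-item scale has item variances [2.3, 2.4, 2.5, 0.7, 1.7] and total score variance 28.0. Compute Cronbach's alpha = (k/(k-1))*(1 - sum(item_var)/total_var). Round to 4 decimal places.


alpha = (k/(k-1)) * (1 - sum(s_i^2)/s_total^2)
sum(item variances) = 9.6
k/(k-1) = 5/4 = 1.25
1 - 9.6/28.0 = 1 - 0.342857 = 0.657143
alpha = 1.25 * 0.657143
= 0.8214


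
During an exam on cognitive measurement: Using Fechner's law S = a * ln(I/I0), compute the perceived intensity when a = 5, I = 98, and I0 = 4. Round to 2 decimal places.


S = 5 * ln(98/4)
I/I0 = 24.5
ln(24.5) = 3.1987
S = 5 * 3.1987
= 15.99


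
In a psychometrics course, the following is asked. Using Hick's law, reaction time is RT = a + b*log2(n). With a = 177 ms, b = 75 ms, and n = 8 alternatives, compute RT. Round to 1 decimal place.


RT = 177 + 75 * log2(8)
log2(8) = 3.0
RT = 177 + 75 * 3.0
= 177 + 225.0
= 402.0 ms


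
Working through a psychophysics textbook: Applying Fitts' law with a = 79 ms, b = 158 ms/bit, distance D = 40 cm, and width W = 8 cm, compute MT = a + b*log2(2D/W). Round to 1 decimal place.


MT = 79 + 158 * log2(2*40/8)
2D/W = 10.0
log2(10.0) = 3.3219
MT = 79 + 158 * 3.3219
= 603.9 ms


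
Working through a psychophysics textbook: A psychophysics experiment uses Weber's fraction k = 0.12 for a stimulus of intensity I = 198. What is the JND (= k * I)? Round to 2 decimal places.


JND = k * I
JND = 0.12 * 198
= 23.76


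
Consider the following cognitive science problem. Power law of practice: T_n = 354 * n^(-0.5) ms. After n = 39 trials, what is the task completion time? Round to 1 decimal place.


T_n = 354 * 39^(-0.5)
39^(-0.5) = 0.160128
T_n = 354 * 0.160128
= 56.7 ms


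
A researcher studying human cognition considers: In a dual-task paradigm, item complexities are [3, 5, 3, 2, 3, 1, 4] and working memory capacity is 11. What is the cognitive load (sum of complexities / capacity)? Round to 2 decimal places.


Total complexity = 3 + 5 + 3 + 2 + 3 + 1 + 4 = 21
Load = total / capacity = 21 / 11
= 1.91


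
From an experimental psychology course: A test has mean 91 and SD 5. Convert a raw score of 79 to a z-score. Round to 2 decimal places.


z = (X - mu) / sigma
= (79 - 91) / 5
= -12 / 5
= -2.40


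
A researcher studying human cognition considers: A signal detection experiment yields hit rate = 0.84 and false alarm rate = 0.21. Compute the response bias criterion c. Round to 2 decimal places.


c = -0.5 * (z(HR) + z(FAR))
z(0.84) = 0.9945
z(0.21) = -0.8064
c = -0.5 * (0.9945 + -0.8064)
= -0.5 * 0.1881
= -0.09


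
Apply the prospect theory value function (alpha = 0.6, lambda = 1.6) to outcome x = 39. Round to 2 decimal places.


Since x = 39 >= 0, use v(x) = x^0.6
39^0.6 = 9.0082
v(39) = 9.01


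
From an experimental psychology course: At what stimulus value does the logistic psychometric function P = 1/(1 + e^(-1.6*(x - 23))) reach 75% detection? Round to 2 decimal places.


At P = 0.75: 0.75 = 1/(1 + e^(-k*(x-x0)))
Solving: e^(-k*(x-x0)) = 1/3
x = x0 + ln(3)/k
ln(3) = 1.0986
x = 23 + 1.0986/1.6
= 23 + 0.6866
= 23.69


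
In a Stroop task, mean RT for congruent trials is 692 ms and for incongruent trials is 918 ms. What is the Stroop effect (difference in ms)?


Stroop effect = RT(incongruent) - RT(congruent)
= 918 - 692
= 226 ms


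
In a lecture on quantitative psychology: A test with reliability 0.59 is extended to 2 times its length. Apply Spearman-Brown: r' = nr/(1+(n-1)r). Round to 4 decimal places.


r_new = n*r / (1 + (n-1)*r)
Numerator = 2 * 0.59 = 1.18
Denominator = 1 + 1 * 0.59 = 1.59
r_new = 1.18 / 1.59
= 0.7421


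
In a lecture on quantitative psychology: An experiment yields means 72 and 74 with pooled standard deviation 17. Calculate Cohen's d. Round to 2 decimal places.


Cohen's d = (M1 - M2) / S_pooled
= (72 - 74) / 17
= -2 / 17
= -0.12


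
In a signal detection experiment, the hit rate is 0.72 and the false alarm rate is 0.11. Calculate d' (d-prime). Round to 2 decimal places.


d' = z(HR) - z(FAR)
z(0.72) = 0.5828
z(0.11) = -1.2265
d' = 0.5828 - -1.2265
= 1.81


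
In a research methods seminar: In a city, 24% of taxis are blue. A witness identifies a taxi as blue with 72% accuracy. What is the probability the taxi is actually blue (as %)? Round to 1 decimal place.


P(blue | says blue) = P(says blue | blue)*P(blue) / [P(says blue | blue)*P(blue) + P(says blue | not blue)*P(not blue)]
Numerator = 0.72 * 0.24 = 0.1728
False identification = 0.28 * 0.76 = 0.2128
P = 0.1728 / (0.1728 + 0.2128)
= 0.1728 / 0.3856
As percentage = 44.8


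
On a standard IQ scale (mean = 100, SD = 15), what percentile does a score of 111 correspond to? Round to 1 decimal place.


z = (IQ - mean) / SD
z = (111 - 100) / 15 = 0.7333
Percentile = Phi(0.7333) * 100
Phi(0.7333) = 0.768312
= 76.8


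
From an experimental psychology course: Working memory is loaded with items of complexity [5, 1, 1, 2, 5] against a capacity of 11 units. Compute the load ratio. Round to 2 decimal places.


Total complexity = 5 + 1 + 1 + 2 + 5 = 14
Load = total / capacity = 14 / 11
= 1.27


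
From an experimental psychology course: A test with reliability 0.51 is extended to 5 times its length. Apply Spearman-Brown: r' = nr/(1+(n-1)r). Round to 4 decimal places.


r_new = n*r / (1 + (n-1)*r)
Numerator = 5 * 0.51 = 2.55
Denominator = 1 + 4 * 0.51 = 3.04
r_new = 2.55 / 3.04
= 0.8388


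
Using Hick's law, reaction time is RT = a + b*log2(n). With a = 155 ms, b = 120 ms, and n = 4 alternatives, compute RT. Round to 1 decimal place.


RT = 155 + 120 * log2(4)
log2(4) = 2.0
RT = 155 + 120 * 2.0
= 155 + 240.0
= 395.0 ms


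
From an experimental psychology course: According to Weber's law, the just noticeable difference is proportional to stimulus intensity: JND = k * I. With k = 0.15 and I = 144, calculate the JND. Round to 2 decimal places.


JND = k * I
JND = 0.15 * 144
= 21.60


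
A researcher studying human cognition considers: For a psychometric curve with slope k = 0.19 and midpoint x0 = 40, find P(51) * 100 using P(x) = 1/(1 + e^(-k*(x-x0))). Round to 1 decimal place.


P(x) = 1/(1 + e^(-0.19*(51 - 40)))
Exponent = -0.19 * 11 = -2.09
e^(-2.09) = 0.123687
P = 1/(1 + 0.123687) = 0.889928
Percentage = 89.0


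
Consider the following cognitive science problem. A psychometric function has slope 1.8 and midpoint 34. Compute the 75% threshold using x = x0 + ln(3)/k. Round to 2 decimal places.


At P = 0.75: 0.75 = 1/(1 + e^(-k*(x-x0)))
Solving: e^(-k*(x-x0)) = 1/3
x = x0 + ln(3)/k
ln(3) = 1.0986
x = 34 + 1.0986/1.8
= 34 + 0.6103
= 34.61


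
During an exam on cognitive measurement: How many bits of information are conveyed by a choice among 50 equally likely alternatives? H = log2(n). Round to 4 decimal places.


H = log2(n)
H = log2(50)
= 5.6439


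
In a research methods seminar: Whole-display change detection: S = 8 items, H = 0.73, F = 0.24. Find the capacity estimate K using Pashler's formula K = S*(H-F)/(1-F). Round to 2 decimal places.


K = S * (H - F) / (1 - F)
H - F = 0.49
1 - F = 0.76
K = 8 * 0.49 / 0.76
= 5.16


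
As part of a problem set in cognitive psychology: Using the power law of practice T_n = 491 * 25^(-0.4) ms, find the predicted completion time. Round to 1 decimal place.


T_n = 491 * 25^(-0.4)
25^(-0.4) = 0.275946
T_n = 491 * 0.275946
= 135.5 ms


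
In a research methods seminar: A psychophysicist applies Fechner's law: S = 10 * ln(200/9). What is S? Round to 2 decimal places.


S = 10 * ln(200/9)
I/I0 = 22.222222
ln(22.222222) = 3.1011
S = 10 * 3.1011
= 31.01


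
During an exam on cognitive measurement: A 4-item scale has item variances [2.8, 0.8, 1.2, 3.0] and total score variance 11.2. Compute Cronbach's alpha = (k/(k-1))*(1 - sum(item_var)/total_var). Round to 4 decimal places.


alpha = (k/(k-1)) * (1 - sum(s_i^2)/s_total^2)
sum(item variances) = 7.8
k/(k-1) = 4/3 = 1.333333
1 - 7.8/11.2 = 1 - 0.696429 = 0.303571
alpha = 1.333333 * 0.303571
= 0.4048


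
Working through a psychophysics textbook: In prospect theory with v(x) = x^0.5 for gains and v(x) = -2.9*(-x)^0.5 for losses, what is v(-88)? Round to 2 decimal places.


Since x = -88 < 0, use v(x) = -lambda*(-x)^alpha
(-x) = 88
88^0.5 = 9.3808
v(-88) = -2.9 * 9.3808
= -27.20


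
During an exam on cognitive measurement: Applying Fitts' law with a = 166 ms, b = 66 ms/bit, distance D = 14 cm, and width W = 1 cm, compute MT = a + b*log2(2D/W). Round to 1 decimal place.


MT = 166 + 66 * log2(2*14/1)
2D/W = 28.0
log2(28.0) = 4.8074
MT = 166 + 66 * 4.8074
= 483.3 ms


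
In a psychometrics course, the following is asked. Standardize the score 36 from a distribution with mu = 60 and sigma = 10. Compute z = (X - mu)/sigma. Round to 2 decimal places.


z = (X - mu) / sigma
= (36 - 60) / 10
= -24 / 10
= -2.40


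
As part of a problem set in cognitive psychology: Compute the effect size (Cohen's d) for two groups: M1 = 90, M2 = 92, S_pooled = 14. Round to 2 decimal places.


Cohen's d = (M1 - M2) / S_pooled
= (90 - 92) / 14
= -2 / 14
= -0.14


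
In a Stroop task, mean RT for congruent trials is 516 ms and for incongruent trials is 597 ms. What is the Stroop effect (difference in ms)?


Stroop effect = RT(incongruent) - RT(congruent)
= 597 - 516
= 81 ms
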